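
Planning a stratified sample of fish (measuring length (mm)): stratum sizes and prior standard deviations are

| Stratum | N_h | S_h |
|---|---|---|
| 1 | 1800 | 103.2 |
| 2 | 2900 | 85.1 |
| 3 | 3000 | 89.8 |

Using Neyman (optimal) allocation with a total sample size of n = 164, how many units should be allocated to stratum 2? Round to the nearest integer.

Neyman allocation: n_h = n · N_h S_h / Σ N_i S_i, with n = 164.
  stratum 1: N_h·S_h = 1800·103.2 = 185760.00
  stratum 2: N_h·S_h = 2900·85.1 = 246790.00
  stratum 3: N_h·S_h = 3000·89.8 = 269400.00
Σ N_h S_h = 701950.00
n for stratum 2 = 164·246790.00/701950.00 = 57.659 → 58

58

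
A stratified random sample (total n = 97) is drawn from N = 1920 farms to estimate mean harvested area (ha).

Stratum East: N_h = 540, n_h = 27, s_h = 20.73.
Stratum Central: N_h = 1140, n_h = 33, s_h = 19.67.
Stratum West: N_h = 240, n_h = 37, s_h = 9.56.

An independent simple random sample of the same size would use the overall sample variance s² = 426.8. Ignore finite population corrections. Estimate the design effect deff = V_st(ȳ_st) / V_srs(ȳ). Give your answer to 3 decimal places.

deff ≈ 1.234

V̂(ȳ_st) = Σ W_h² s_h²/n_h, with W_h = N_h/N and N = 1920:
  stratum East: (540/1920)²·20.73²/27 = 1.25898
  stratum Central: (1140/1920)²·19.67²/33 = 4.13335
  stratum West: (240/1920)²·9.56²/37 = 0.0385953
V_st = 5.43093
V_srs = s²/n = 426.8/97 = 4.4
deff = V_st / V_srs = 5.43093/4.4 = 1.2343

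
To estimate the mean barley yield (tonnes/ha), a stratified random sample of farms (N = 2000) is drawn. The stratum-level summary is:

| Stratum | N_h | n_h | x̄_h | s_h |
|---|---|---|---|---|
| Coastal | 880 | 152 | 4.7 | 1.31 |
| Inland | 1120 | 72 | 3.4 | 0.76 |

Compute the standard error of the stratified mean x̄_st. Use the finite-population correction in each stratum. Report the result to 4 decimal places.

V̂(x̄_st) = Σ W_h² (1 − n_h/N_h) s_h²/n_h, with W_h = N_h/N and N = 2000:
  stratum Coastal: (880/2000)²·(1 − 152/880)·1.31²/152 = 0.00180823
  stratum Inland: (1120/2000)²·(1 − 72/1120)·0.76²/72 = 0.00235404
V̂(x̄_st) = 0.00416227
SE(x̄_st) = √0.00416227 = 0.0645156

SE(x̄_st) ≈ 0.0645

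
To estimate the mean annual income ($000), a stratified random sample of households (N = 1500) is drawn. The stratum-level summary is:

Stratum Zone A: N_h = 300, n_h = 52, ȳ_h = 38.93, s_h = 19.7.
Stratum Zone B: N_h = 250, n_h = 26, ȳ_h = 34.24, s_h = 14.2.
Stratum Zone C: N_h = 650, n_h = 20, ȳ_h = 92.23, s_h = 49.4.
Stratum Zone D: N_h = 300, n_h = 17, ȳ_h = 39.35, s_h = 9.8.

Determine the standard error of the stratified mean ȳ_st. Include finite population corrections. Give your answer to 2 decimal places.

V̂(ȳ_st) = Σ W_h² (1 − n_h/N_h) s_h²/n_h, with W_h = N_h/N and N = 1500:
  stratum Zone A: (300/1500)²·(1 − 52/300)·19.7²/52 = 0.246785
  stratum Zone B: (250/1500)²·(1 − 26/250)·14.2²/26 = 0.193023
  stratum Zone C: (650/1500)²·(1 − 20/650)·49.4²/20 = 22.2073
  stratum Zone D: (300/1500)²·(1 − 17/300)·9.8²/17 = 0.213171
V̂(ȳ_st) = 22.8603
SE(ȳ_st) = √22.8603 = 4.78124

SE(ȳ_st) ≈ 4.78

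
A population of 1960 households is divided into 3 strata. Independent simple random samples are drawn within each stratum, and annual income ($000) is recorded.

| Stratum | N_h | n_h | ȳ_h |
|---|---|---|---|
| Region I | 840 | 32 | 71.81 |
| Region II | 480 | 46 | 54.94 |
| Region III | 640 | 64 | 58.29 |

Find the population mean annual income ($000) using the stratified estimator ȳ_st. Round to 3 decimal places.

ȳ_st ≈ 63.264

N = Σ N_h = 1960. Stratum weights W_h = N_h/N.
ȳ_st = (840·71.81 + 480·54.94 + 640·58.29) / 1960 = 63.26388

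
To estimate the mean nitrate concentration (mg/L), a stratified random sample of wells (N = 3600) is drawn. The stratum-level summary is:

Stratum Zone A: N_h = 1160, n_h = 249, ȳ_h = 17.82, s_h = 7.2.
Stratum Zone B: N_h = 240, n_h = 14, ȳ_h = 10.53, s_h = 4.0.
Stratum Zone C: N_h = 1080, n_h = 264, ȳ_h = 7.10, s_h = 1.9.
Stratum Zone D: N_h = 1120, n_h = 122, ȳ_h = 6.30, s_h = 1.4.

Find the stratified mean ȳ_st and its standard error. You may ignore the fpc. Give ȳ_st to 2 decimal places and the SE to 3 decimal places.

ȳ_st ≈ 10.53, SE ≈ 0.172

ȳ_st = Σ W_h ȳ_h = (1160·17.82 + 240·10.53 + 1080·7.10 + 1120·6.30)/3600 = 10.53400
V̂(ȳ_st) = Σ W_h² s_h²/n_h, with W_h = N_h/N and N = 3600:
  stratum Zone A: (1160/3600)²·7.2²/249 = 0.0216161
  stratum Zone B: (240/3600)²·4.0²/14 = 0.00507937
  stratum Zone C: (1080/3600)²·1.9²/264 = 0.00123068
  stratum Zone D: (1120/3600)²·1.4²/122 = 0.00155499
V̂(ȳ_st) = 0.0294811
SE(ȳ_st) = √0.0294811 = 0.171701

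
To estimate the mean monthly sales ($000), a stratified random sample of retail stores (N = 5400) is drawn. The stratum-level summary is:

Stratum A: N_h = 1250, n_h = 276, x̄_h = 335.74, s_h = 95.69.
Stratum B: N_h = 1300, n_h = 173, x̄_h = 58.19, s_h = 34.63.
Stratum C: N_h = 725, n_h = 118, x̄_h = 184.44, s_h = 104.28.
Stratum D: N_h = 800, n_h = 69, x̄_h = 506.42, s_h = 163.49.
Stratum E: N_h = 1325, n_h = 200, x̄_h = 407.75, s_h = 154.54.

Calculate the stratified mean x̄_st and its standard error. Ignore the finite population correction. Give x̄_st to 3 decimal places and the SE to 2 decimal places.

x̄_st = Σ W_h x̄_h = (1250·335.74 + 1300·58.19 + 725·184.44 + 800·506.42 + 1325·407.75)/5400 = 291.56403
V̂(x̄_st) = Σ W_h² s_h²/n_h, with W_h = N_h/N and N = 5400:
  stratum A: (1250/5400)²·95.69²/276 = 1.77769
  stratum B: (1300/5400)²·34.63²/173 = 0.401752
  stratum C: (725/5400)²·104.28²/118 = 1.66115
  stratum D: (800/5400)²·163.49²/69 = 8.50209
  stratum E: (1325/5400)²·154.54²/200 = 7.18946
V̂(x̄_st) = 19.5321
SE(x̄_st) = √19.5321 = 4.41952

x̄_st ≈ 291.564, SE ≈ 4.42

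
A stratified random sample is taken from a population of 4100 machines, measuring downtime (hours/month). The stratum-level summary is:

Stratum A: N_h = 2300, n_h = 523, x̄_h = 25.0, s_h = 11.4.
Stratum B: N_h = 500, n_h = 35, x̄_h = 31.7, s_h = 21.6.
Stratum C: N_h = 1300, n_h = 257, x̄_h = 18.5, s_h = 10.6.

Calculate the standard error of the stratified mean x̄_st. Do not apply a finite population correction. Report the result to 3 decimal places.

SE(x̄_st) ≈ 0.566

V̂(x̄_st) = Σ W_h² s_h²/n_h, with W_h = N_h/N and N = 4100:
  stratum A: (2300/4100)²·11.4²/523 = 0.0781981
  stratum B: (500/4100)²·21.6²/35 = 0.198249
  stratum C: (1300/4100)²·10.6²/257 = 0.0439539
V̂(x̄_st) = 0.320401
SE(x̄_st) = √0.320401 = 0.56604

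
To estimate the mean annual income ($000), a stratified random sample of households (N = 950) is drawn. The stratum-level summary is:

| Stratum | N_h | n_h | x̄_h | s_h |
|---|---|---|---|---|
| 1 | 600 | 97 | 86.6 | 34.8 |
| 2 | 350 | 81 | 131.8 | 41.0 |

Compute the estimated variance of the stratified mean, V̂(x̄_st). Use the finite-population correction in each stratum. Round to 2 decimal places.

V̂(x̄_st) ≈ 6.34

V̂(x̄_st) = Σ W_h² (1 − n_h/N_h) s_h²/n_h, with W_h = N_h/N and N = 950:
  stratum 1: (600/950)²·(1 − 97/600)·34.8²/97 = 4.17502
  stratum 2: (350/950)²·(1 − 81/350)·41.0²/81 = 2.16499
V̂(x̄_st) = 6.34001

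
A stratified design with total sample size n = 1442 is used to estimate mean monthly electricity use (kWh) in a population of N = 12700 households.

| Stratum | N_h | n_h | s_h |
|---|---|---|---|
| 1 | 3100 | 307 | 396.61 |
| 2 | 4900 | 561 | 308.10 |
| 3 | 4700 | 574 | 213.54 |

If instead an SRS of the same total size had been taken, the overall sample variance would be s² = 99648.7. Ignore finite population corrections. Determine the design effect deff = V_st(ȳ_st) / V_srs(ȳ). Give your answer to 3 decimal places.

deff ≈ 0.964

V̂(ȳ_st) = Σ W_h² s_h²/n_h, with W_h = N_h/N and N = 12700:
  stratum 1: (3100/12700)²·396.61²/307 = 30.5285
  stratum 2: (4900/12700)²·308.10²/561 = 25.1887
  stratum 3: (4700/12700)²·213.54²/574 = 10.8801
V_st = 66.5973
V_srs = s²/n = 99648.7/1442 = 69.1045
deff = V_st / V_srs = 66.5973/69.1045 = 0.9637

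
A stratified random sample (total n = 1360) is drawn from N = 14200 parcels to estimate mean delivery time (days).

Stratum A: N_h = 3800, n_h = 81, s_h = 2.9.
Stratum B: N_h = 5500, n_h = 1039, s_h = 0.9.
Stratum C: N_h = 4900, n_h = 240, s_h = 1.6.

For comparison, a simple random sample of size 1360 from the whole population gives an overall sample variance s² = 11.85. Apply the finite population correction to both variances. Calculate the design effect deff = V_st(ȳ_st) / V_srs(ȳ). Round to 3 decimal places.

V̂(ȳ_st) = Σ W_h² (1 − n_h/N_h) s_h²/n_h, with W_h = N_h/N and N = 14200:
  stratum A: (3800/14200)²·(1 − 81/3800)·2.9²/81 = 0.00727686
  stratum B: (5500/14200)²·(1 − 1039/5500)·0.9²/1039 = 9.4861e-05
  stratum C: (4900/14200)²·(1 − 240/4900)·1.6²/240 = 0.00120791
V_st = 0.00857963
V_srs = (1 − 1360/14200)·11.85/1360 = 0.00787873
deff = V_st / V_srs = 0.00857963/0.00787873 = 1.0890

deff ≈ 1.089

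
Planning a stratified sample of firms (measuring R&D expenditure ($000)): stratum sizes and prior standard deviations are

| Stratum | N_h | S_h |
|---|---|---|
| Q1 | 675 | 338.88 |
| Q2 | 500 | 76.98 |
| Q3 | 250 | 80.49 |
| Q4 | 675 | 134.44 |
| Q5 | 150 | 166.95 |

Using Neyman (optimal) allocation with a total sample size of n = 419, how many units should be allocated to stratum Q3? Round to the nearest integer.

21

Neyman allocation: n_h = n · N_h S_h / Σ N_i S_i, with n = 419.
  stratum Q1: N_h·S_h = 675·338.88 = 228744.00
  stratum Q2: N_h·S_h = 500·76.98 = 38490.00
  stratum Q3: N_h·S_h = 250·80.49 = 20122.50
  stratum Q4: N_h·S_h = 675·134.44 = 90747.00
  stratum Q5: N_h·S_h = 150·166.95 = 25042.50
Σ N_h S_h = 403146.00
n for stratum Q3 = 419·20122.50/403146.00 = 20.914 → 21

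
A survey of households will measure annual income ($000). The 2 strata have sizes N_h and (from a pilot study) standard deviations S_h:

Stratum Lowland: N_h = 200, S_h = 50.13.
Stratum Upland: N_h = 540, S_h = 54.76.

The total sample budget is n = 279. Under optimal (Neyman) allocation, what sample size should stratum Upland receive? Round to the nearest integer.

Neyman allocation: n_h = n · N_h S_h / Σ N_i S_i, with n = 279.
  stratum Lowland: N_h·S_h = 200·50.13 = 10026.00
  stratum Upland: N_h·S_h = 540·54.76 = 29570.40
Σ N_h S_h = 39596.40
n for stratum Upland = 279·29570.40/39596.40 = 208.356 → 208

208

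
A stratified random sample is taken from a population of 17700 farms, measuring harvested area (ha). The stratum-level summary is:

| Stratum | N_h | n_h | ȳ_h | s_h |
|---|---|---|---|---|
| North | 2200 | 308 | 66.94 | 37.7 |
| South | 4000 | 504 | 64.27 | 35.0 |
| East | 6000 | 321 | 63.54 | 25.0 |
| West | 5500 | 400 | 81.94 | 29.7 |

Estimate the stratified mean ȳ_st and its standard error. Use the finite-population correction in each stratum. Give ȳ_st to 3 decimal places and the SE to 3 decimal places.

ȳ_st = Σ W_h ȳ_h = (2200·66.94 + 4000·64.27 + 6000·63.54 + 5500·81.94)/17700 = 69.84508
V̂(ȳ_st) = Σ W_h² (1 − n_h/N_h) s_h²/n_h, with W_h = N_h/N and N = 17700:
  stratum North: (2200/17700)²·(1 − 308/2200)·37.7²/308 = 0.0613097
  stratum South: (4000/17700)²·(1 − 504/4000)·35.0²/504 = 0.10849
  stratum East: (6000/17700)²·(1 − 321/6000)·25.0²/321 = 0.211764
  stratum West: (5500/17700)²·(1 − 400/5500)·29.7²/400 = 0.197442
V̂(ȳ_st) = 0.579005
SE(ȳ_st) = √0.579005 = 0.760924

ȳ_st ≈ 69.845, SE ≈ 0.761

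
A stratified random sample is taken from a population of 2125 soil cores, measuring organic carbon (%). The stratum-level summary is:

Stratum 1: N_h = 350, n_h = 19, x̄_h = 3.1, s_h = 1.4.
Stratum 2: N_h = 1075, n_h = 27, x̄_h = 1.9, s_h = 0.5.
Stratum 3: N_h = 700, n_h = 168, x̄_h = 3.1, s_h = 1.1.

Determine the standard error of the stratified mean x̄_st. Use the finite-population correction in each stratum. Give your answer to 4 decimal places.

V̂(x̄_st) = Σ W_h² (1 − n_h/N_h) s_h²/n_h, with W_h = N_h/N and N = 2125:
  stratum 1: (350/2125)²·(1 − 19/350)·1.4²/19 = 0.00264655
  stratum 2: (1075/2125)²·(1 − 27/1075)·0.5²/27 = 0.00231009
  stratum 3: (700/2125)²·(1 − 168/700)·1.1²/168 = 0.000593975
V̂(x̄_st) = 0.00555061
SE(x̄_st) = √0.00555061 = 0.0745024

SE(x̄_st) ≈ 0.0745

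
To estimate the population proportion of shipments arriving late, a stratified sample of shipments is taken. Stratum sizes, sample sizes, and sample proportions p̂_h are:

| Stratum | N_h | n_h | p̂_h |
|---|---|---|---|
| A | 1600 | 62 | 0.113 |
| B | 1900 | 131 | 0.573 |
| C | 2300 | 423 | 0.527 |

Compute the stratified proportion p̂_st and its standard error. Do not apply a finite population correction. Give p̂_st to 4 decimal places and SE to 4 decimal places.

N = 5800; stratum weights W_h = N_h/N.
p̂_st = Σ W_h p̂_h = (1600·0.113 + 1900·0.573 + 2300·0.527)/5800 = 0.42786
V̂(p̂_st) = Σ W_h² p̂_h(1−p̂_h)/(n_h−1):
  stratum A: (1600/5800)²·0.113·0.887/61 = 0.000125042
  stratum B: (1900/5800)²·0.573·0.427/130 = 0.000201972
  stratum C: (2300/5800)²·0.527·0.473/422 = 9.28879e-05
V̂(p̂_st) = 0.000419902; SE = √V̂ = 0.0204915

p̂_st ≈ 0.4279, SE ≈ 0.0205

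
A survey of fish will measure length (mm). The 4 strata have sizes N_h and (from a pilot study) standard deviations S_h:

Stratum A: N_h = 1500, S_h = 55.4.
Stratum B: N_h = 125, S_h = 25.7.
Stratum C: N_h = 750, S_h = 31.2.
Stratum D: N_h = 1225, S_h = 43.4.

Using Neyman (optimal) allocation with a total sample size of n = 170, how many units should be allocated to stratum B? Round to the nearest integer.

3

Neyman allocation: n_h = n · N_h S_h / Σ N_i S_i, with n = 170.
  stratum A: N_h·S_h = 1500·55.4 = 83100.00
  stratum B: N_h·S_h = 125·25.7 = 3212.50
  stratum C: N_h·S_h = 750·31.2 = 23400.00
  stratum D: N_h·S_h = 1225·43.4 = 53165.00
Σ N_h S_h = 162877.50
n for stratum B = 170·3212.50/162877.50 = 3.353 → 3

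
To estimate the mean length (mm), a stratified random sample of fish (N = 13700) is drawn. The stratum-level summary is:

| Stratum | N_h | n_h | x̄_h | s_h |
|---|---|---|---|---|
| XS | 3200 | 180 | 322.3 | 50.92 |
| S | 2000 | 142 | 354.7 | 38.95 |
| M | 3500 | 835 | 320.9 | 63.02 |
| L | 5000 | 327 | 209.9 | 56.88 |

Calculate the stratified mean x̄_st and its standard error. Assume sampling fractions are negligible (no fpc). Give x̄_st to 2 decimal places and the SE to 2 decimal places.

x̄_st ≈ 285.65, SE ≈ 1.63

x̄_st = Σ W_h x̄_h = (3200·322.3 + 2000·354.7 + 3500·320.9 + 5000·209.9)/13700 = 285.65036
V̂(x̄_st) = Σ W_h² s_h²/n_h, with W_h = N_h/N and N = 13700:
  stratum XS: (3200/13700)²·50.92²/180 = 0.785892
  stratum S: (2000/13700)²·38.95²/142 = 0.227691
  stratum M: (3500/13700)²·63.02²/835 = 0.310431
  stratum L: (5000/13700)²·56.88²/327 = 1.31786
V̂(x̄_st) = 2.64188
SE(x̄_st) = √2.64188 = 1.62539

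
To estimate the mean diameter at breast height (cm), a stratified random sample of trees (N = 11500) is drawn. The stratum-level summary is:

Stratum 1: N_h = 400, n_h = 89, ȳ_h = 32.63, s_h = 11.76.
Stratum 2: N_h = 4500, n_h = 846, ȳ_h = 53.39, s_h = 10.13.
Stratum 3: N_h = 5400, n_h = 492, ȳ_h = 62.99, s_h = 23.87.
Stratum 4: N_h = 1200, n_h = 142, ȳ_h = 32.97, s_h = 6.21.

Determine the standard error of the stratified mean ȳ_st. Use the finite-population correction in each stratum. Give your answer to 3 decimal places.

SE(ȳ_st) ≈ 0.501

V̂(ȳ_st) = Σ W_h² (1 − n_h/N_h) s_h²/n_h, with W_h = N_h/N and N = 11500:
  stratum 1: (400/11500)²·(1 − 89/400)·11.76²/89 = 0.00146167
  stratum 2: (4500/11500)²·(1 − 846/4500)·10.13²/846 = 0.0150811
  stratum 3: (5400/11500)²·(1 − 492/5400)·23.87²/492 = 0.232082
  stratum 4: (1200/11500)²·(1 − 142/1200)·6.21²/142 = 0.00260715
V̂(ȳ_st) = 0.251232
SE(ȳ_st) = √0.251232 = 0.501231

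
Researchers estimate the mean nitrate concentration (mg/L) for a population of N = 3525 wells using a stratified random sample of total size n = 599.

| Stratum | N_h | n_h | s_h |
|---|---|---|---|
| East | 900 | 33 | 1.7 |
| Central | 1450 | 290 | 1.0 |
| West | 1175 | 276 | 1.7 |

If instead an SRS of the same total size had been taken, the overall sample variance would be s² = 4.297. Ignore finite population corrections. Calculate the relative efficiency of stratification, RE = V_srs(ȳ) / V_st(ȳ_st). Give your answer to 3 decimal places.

V̂(ȳ_st) = Σ W_h² s_h²/n_h, with W_h = N_h/N and N = 3525:
  stratum East: (900/3525)²·1.7²/33 = 0.00570888
  stratum Central: (1450/3525)²·1.0²/290 = 0.000583472
  stratum West: (1175/3525)²·1.7²/276 = 0.00116345
V_st = 0.00745579
V_srs = s²/n = 4.297/599 = 0.00717362
Relative efficiency = V_srs / V_st = 0.00717362/0.00745579 = 0.9622

RE ≈ 0.962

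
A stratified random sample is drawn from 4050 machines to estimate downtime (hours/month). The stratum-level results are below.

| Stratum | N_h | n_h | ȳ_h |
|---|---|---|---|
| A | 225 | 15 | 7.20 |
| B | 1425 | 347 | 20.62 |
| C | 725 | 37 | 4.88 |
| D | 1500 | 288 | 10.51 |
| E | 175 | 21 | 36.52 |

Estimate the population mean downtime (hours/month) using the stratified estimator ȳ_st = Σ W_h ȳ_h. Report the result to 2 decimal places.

ȳ_st ≈ 14.00

N = Σ N_h = 4050. Stratum weights W_h = N_h/N.
ȳ_st = (225·7.20 + 1425·20.62 + 725·4.88 + 1500·10.51 + 175·36.52) / 4050 = 13.9994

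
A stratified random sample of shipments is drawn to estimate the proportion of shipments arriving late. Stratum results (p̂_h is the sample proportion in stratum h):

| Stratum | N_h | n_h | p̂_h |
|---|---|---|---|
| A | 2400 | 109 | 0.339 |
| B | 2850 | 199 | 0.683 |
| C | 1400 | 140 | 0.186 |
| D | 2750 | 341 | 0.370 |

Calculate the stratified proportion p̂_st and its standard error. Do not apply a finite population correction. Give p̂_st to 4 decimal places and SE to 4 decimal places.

N = 9400; stratum weights W_h = N_h/N.
p̂_st = Σ W_h p̂_h = (2400·0.339 + 2850·0.683 + 1400·0.186 + 2750·0.370)/9400 = 0.42958
V̂(p̂_st) = Σ W_h² p̂_h(1−p̂_h)/(n_h−1):
  stratum A: (2400/9400)²·0.339·0.661/108 = 0.000135252
  stratum B: (2850/9400)²·0.683·0.317/198 = 0.000100519
  stratum C: (1400/9400)²·0.186·0.814/139 = 2.41614e-05
  stratum D: (2750/9400)²·0.370·0.630/340 = 5.86777e-05
V̂(p̂_st) = 0.00031861; SE = √V̂ = 0.0178497

p̂_st ≈ 0.4296, SE ≈ 0.0178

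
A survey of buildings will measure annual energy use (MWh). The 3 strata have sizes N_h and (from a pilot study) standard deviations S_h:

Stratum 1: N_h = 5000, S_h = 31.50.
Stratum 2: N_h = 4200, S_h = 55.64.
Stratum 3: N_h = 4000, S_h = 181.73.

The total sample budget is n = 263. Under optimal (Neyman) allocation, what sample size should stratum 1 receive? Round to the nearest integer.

Neyman allocation: n_h = n · N_h S_h / Σ N_i S_i, with n = 263.
  stratum 1: N_h·S_h = 5000·31.50 = 157500.00
  stratum 2: N_h·S_h = 4200·55.64 = 233688.00
  stratum 3: N_h·S_h = 4000·181.73 = 726920.00
Σ N_h S_h = 1118108.00
n for stratum 1 = 263·157500.00/1118108.00 = 37.047 → 37

37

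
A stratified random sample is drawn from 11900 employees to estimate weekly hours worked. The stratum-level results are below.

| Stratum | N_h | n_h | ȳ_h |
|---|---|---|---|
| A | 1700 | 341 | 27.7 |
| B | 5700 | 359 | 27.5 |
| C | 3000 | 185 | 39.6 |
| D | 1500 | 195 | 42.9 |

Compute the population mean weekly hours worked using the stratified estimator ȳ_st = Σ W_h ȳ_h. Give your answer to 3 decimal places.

N = Σ N_h = 11900. Stratum weights W_h = N_h/N.
ȳ_st = (1700·27.7 + 5700·27.5 + 3000·39.6 + 1500·42.9) / 11900 = 32.52017

ȳ_st ≈ 32.520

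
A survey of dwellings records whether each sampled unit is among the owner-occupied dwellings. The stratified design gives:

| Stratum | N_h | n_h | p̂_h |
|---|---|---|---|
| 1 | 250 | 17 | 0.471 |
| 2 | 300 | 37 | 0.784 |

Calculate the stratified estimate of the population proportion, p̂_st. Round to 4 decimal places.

N = 550; stratum weights W_h = N_h/N.
p̂_st = Σ W_h p̂_h = (250·0.471 + 300·0.784)/550 = 0.64173

p̂_st ≈ 0.6417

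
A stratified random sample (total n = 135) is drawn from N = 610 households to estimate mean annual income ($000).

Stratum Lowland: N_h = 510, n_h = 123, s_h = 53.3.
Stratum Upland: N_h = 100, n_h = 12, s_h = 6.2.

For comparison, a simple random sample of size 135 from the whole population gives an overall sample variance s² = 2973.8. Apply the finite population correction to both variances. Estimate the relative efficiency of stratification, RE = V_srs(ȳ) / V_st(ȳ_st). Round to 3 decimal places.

V̂(ȳ_st) = Σ W_h² (1 − n_h/N_h) s_h²/n_h, with W_h = N_h/N and N = 610:
  stratum Lowland: (510/610)²·(1 − 123/510)·53.3²/123 = 12.251
  stratum Upland: (100/610)²·(1 − 12/100)·6.2²/12 = 0.0757574
V_st = 12.3267
V_srs = (1 − 135/610)·2973.8/135 = 17.1531
Relative efficiency = V_srs / V_st = 17.1531/12.3267 = 1.3915

RE ≈ 1.392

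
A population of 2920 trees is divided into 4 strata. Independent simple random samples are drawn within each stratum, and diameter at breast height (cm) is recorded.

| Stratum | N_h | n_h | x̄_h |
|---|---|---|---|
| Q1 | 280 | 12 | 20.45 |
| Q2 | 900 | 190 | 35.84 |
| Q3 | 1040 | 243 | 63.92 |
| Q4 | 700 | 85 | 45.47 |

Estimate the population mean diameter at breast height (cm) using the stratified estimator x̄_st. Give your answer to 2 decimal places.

N = Σ N_h = 2920. Stratum weights W_h = N_h/N.
x̄_st = (280·20.45 + 900·35.84 + 1040·63.92 + 700·45.47) / 2920 = 46.6739

x̄_st ≈ 46.67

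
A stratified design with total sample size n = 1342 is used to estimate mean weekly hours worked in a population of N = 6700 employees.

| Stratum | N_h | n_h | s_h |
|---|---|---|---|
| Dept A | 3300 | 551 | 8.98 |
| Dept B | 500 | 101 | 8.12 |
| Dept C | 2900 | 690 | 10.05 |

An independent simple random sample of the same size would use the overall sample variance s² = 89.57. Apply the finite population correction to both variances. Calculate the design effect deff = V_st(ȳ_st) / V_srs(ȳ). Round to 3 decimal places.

V̂(ȳ_st) = Σ W_h² (1 − n_h/N_h) s_h²/n_h, with W_h = N_h/N and N = 6700:
  stratum Dept A: (3300/6700)²·(1 − 551/3300)·8.98²/551 = 0.029576
  stratum Dept B: (500/6700)²·(1 − 101/500)·8.12²/101 = 0.00290124
  stratum Dept C: (2900/6700)²·(1 − 690/2900)·10.05²/690 = 0.0208989
V_st = 0.0533762
V_srs = (1 − 1342/6700)·89.57/1342 = 0.053375
deff = V_st / V_srs = 0.0533762/0.053375 = 1.0000

deff ≈ 1.000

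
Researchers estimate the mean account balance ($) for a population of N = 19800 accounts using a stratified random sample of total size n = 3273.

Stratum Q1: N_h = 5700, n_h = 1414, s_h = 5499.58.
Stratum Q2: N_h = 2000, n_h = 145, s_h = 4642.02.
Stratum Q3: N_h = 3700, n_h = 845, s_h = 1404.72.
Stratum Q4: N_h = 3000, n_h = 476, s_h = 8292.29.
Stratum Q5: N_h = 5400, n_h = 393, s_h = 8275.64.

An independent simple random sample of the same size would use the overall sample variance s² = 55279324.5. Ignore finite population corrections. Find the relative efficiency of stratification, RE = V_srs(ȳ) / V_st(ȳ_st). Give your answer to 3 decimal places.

V̂(ȳ_st) = Σ W_h² s_h²/n_h, with W_h = N_h/N and N = 19800:
  stratum Q1: (5700/19800)²·5499.58²/1414 = 1772.67
  stratum Q2: (2000/19800)²·4642.02²/145 = 1516.27
  stratum Q3: (3700/19800)²·1404.72²/845 = 81.5447
  stratum Q4: (3000/19800)²·8292.29²/476 = 3316.3
  stratum Q5: (5400/19800)²·8275.64²/393 = 12961.9
V_st = 19648.7
V_srs = s²/n = 55279324.5/3273 = 16889.5
Relative efficiency = V_srs / V_st = 16889.5/19648.7 = 0.8596

RE ≈ 0.860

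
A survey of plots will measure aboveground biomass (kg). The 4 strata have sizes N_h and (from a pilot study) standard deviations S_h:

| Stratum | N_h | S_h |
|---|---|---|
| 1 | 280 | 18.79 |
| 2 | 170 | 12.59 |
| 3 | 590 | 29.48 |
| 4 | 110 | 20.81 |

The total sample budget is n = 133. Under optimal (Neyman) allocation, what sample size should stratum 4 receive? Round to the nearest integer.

Neyman allocation: n_h = n · N_h S_h / Σ N_i S_i, with n = 133.
  stratum 1: N_h·S_h = 280·18.79 = 5261.20
  stratum 2: N_h·S_h = 170·12.59 = 2140.30
  stratum 3: N_h·S_h = 590·29.48 = 17393.20
  stratum 4: N_h·S_h = 110·20.81 = 2289.10
Σ N_h S_h = 27083.80
n for stratum 4 = 133·2289.10/27083.80 = 11.241 → 11

11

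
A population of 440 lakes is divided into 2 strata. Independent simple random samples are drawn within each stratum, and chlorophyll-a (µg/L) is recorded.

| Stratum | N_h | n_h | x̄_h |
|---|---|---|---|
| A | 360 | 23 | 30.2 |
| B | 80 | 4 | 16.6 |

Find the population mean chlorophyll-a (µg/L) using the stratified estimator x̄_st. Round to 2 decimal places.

x̄_st ≈ 27.73

N = Σ N_h = 440. Stratum weights W_h = N_h/N.
x̄_st = (360·30.2 + 80·16.6) / 440 = 27.7273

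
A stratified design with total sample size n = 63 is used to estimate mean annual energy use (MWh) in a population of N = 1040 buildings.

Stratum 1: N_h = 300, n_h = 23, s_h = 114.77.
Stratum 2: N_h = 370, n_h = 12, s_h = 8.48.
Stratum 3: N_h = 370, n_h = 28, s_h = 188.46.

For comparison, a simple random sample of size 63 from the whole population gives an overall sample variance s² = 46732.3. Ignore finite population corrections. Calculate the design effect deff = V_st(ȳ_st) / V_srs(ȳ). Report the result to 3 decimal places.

deff ≈ 0.282

V̂(ȳ_st) = Σ W_h² s_h²/n_h, with W_h = N_h/N and N = 1040:
  stratum 1: (300/1040)²·114.77²/23 = 47.6546
  stratum 2: (370/1040)²·8.48²/12 = 0.758485
  stratum 3: (370/1040)²·188.46²/28 = 160.553
V_st = 208.966
V_srs = s²/n = 46732.3/63 = 741.783
deff = V_st / V_srs = 208.966/741.783 = 0.2817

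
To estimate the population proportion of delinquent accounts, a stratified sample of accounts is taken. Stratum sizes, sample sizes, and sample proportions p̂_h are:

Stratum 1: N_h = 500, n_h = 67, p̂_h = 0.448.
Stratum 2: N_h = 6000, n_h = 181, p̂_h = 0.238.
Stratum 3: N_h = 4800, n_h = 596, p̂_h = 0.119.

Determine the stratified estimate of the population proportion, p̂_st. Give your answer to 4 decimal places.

p̂_st ≈ 0.1967

N = 11300; stratum weights W_h = N_h/N.
p̂_st = Σ W_h p̂_h = (500·0.448 + 6000·0.238 + 4800·0.119)/11300 = 0.19674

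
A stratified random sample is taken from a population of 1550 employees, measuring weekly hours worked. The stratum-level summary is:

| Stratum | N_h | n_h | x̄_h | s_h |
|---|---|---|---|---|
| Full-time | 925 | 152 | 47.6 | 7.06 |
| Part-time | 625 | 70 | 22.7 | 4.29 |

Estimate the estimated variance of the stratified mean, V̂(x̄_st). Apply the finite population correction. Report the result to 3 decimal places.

V̂(x̄_st) = Σ W_h² (1 − n_h/N_h) s_h²/n_h, with W_h = N_h/N and N = 1550:
  stratum Full-time: (925/1550)²·(1 − 152/925)·7.06²/152 = 0.0975941
  stratum Part-time: (625/1550)²·(1 − 70/625)·4.29²/70 = 0.03796
V̂(x̄_st) = 0.135554

V̂(x̄_st) ≈ 0.136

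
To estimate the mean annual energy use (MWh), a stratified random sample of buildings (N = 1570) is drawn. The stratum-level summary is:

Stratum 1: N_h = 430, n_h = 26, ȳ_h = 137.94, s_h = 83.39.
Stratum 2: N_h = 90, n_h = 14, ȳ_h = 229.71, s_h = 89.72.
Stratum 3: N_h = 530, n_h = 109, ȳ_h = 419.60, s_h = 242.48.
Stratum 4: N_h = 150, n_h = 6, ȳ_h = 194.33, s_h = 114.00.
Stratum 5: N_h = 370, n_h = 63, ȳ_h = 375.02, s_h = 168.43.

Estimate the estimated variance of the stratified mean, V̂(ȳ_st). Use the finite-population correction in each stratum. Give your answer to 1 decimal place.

V̂(ȳ_st) = Σ W_h² (1 − n_h/N_h) s_h²/n_h, with W_h = N_h/N and N = 1570:
  stratum 1: (430/1570)²·(1 − 26/430)·83.39²/26 = 18.8497
  stratum 2: (90/1570)²·(1 − 14/90)·89.72²/14 = 1.59554
  stratum 3: (530/1570)²·(1 − 109/530)·242.48²/109 = 48.8297
  stratum 4: (150/1570)²·(1 − 6/150)·114.00²/6 = 18.9807
  stratum 5: (370/1570)²·(1 − 63/370)·168.43²/63 = 20.751
V̂(ȳ_st) = 109.007

V̂(ȳ_st) ≈ 109.0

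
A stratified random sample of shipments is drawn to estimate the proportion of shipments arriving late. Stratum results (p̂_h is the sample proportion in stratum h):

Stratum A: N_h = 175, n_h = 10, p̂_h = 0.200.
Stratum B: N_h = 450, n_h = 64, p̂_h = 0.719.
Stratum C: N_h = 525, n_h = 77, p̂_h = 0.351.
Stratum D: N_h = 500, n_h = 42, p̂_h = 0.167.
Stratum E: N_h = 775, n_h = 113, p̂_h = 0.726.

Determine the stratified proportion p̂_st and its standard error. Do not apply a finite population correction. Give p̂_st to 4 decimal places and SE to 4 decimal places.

p̂_st ≈ 0.4903, SE ≈ 0.0259

N = 2425; stratum weights W_h = N_h/N.
p̂_st = Σ W_h p̂_h = (175·0.200 + 450·0.719 + 525·0.351 + 500·0.167 + 775·0.726)/2425 = 0.49030
V̂(p̂_st) = Σ W_h² p̂_h(1−p̂_h)/(n_h−1):
  stratum A: (175/2425)²·0.200·0.800/9 = 9.25828e-05
  stratum B: (450/2425)²·0.719·0.281/63 = 0.000110432
  stratum C: (525/2425)²·0.351·0.649/76 = 0.000140486
  stratum D: (500/2425)²·0.167·0.833/41 = 0.000144243
  stratum E: (775/2425)²·0.726·0.274/112 = 0.000181405
V̂(p̂_st) = 0.000669149; SE = √V̂ = 0.0258679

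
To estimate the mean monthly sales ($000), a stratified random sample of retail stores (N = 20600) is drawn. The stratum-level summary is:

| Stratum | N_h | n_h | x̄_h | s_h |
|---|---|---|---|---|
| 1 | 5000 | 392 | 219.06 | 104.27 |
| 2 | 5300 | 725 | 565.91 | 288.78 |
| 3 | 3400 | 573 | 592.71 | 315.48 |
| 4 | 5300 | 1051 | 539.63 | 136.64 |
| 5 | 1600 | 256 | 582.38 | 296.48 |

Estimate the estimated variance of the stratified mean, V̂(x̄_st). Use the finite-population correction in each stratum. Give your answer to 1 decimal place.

V̂(x̄_st) = Σ W_h² (1 − n_h/N_h) s_h²/n_h, with W_h = N_h/N and N = 20600:
  stratum 1: (5000/20600)²·(1 − 392/5000)·104.27²/392 = 1.50585
  stratum 2: (5300/20600)²·(1 − 725/5300)·288.78²/725 = 6.57247
  stratum 3: (3400/20600)²·(1 − 573/3400)·315.48²/573 = 3.93423
  stratum 4: (5300/20600)²·(1 − 1051/5300)·136.64²/1051 = 0.942717
  stratum 5: (1600/20600)²·(1 − 256/1600)·296.48²/256 = 1.73995
V̂(x̄_st) = 14.6952

V̂(x̄_st) ≈ 14.7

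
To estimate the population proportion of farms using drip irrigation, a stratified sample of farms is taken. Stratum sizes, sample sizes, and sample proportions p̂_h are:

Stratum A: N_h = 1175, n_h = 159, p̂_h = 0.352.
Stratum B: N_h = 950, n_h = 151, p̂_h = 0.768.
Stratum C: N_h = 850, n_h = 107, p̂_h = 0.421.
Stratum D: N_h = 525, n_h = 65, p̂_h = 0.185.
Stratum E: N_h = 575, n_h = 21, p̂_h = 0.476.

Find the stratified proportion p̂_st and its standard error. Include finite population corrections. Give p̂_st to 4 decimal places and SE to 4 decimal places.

p̂_st ≈ 0.4594, SE ≈ 0.0228

N = 4075; stratum weights W_h = N_h/N.
p̂_st = Σ W_h p̂_h = (1175·0.352 + 950·0.768 + 850·0.421 + 525·0.185 + 575·0.476)/4075 = 0.45936
V̂(p̂_st) = Σ W_h² (1 − n_h/N_h) p̂_h(1−p̂_h)/(n_h−1):
  stratum A: (1175/4075)²·(1 − 159/1175)·0.352·0.648/158 = 0.000103786
  stratum B: (950/4075)²·(1 − 151/950)·0.768·0.232/150 = 5.42967e-05
  stratum C: (850/4075)²·(1 − 107/850)·0.421·0.579/106 = 8.74596e-05
  stratum D: (525/4075)²·(1 − 65/525)·0.185·0.815/64 = 3.42619e-05
  stratum E: (575/4075)²·(1 − 21/575)·0.476·0.524/20 = 0.000239238
V̂(p̂_st) = 0.000519042; SE = √V̂ = 0.0227825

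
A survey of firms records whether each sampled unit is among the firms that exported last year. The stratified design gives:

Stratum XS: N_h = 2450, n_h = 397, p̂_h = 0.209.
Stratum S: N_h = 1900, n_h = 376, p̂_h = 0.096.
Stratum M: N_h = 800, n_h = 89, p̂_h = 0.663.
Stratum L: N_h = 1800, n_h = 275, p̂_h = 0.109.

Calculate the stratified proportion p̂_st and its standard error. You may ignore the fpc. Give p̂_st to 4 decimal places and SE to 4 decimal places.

N = 6950; stratum weights W_h = N_h/N.
p̂_st = Σ W_h p̂_h = (2450·0.209 + 1900·0.096 + 800·0.663 + 1800·0.109)/6950 = 0.20447
V̂(p̂_st) = Σ W_h² p̂_h(1−p̂_h)/(n_h−1):
  stratum XS: (2450/6950)²·0.209·0.791/396 = 5.18788e-05
  stratum S: (1900/6950)²·0.096·0.904/375 = 1.7296e-05
  stratum M: (800/6950)²·0.663·0.337/88 = 3.36412e-05
  stratum L: (1800/6950)²·0.109·0.891/274 = 2.37755e-05
V̂(p̂_st) = 0.000126591; SE = √V̂ = 0.0112513

p̂_st ≈ 0.2045, SE ≈ 0.0113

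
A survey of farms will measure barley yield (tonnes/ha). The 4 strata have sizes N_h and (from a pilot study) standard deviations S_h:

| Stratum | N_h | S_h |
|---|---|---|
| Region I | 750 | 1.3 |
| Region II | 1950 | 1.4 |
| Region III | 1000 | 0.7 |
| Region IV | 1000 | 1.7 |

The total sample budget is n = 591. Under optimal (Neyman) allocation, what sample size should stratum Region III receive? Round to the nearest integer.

68

Neyman allocation: n_h = n · N_h S_h / Σ N_i S_i, with n = 591.
  stratum Region I: N_h·S_h = 750·1.3 = 975.00
  stratum Region II: N_h·S_h = 1950·1.4 = 2730.00
  stratum Region III: N_h·S_h = 1000·0.7 = 700.00
  stratum Region IV: N_h·S_h = 1000·1.7 = 1700.00
Σ N_h S_h = 6105.00
n for stratum Region III = 591·700.00/6105.00 = 67.764 → 68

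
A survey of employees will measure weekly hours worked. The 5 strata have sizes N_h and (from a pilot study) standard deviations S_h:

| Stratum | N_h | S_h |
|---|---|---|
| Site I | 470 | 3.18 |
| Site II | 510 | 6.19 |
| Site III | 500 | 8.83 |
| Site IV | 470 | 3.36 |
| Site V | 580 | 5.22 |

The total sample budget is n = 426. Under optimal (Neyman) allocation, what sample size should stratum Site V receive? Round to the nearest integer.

94

Neyman allocation: n_h = n · N_h S_h / Σ N_i S_i, with n = 426.
  stratum Site I: N_h·S_h = 470·3.18 = 1494.60
  stratum Site II: N_h·S_h = 510·6.19 = 3156.90
  stratum Site III: N_h·S_h = 500·8.83 = 4415.00
  stratum Site IV: N_h·S_h = 470·3.36 = 1579.20
  stratum Site V: N_h·S_h = 580·5.22 = 3027.60
Σ N_h S_h = 13673.30
n for stratum Site V = 426·3027.60/13673.30 = 94.327 → 94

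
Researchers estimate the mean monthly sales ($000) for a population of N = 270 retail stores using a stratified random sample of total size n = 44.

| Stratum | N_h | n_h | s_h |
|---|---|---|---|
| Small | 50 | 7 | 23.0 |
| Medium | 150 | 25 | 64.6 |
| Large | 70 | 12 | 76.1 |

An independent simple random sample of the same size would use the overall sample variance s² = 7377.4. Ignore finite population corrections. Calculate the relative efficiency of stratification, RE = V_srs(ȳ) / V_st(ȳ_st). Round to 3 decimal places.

V̂(ȳ_st) = Σ W_h² s_h²/n_h, with W_h = N_h/N and N = 270:
  stratum Small: (50/270)²·23.0²/7 = 2.59161
  stratum Medium: (150/270)²·64.6²/25 = 51.5205
  stratum Large: (70/270)²·76.1²/12 = 32.4382
V_st = 86.5503
V_srs = s²/n = 7377.4/44 = 167.668
Relative efficiency = V_srs / V_st = 167.668/86.5503 = 1.9372

RE ≈ 1.937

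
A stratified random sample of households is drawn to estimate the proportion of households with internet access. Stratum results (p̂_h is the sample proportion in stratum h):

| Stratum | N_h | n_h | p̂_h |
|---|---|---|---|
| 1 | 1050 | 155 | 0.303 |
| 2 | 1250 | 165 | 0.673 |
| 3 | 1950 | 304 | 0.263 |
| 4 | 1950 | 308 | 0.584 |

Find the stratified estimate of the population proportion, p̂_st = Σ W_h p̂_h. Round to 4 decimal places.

N = 6200; stratum weights W_h = N_h/N.
p̂_st = Σ W_h p̂_h = (1050·0.303 + 1250·0.673 + 1950·0.263 + 1950·0.584)/6200 = 0.45340

p̂_st ≈ 0.4534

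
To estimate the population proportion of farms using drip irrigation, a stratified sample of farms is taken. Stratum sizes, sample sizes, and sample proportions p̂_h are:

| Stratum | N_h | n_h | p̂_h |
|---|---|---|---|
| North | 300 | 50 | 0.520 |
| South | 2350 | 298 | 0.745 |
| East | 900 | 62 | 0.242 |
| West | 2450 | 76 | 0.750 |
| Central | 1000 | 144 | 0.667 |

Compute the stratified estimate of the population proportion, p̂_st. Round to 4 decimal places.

N = 7000; stratum weights W_h = N_h/N.
p̂_st = Σ W_h p̂_h = (300·0.520 + 2350·0.745 + 900·0.242 + 2450·0.750 + 1000·0.667)/7000 = 0.66129

p̂_st ≈ 0.6613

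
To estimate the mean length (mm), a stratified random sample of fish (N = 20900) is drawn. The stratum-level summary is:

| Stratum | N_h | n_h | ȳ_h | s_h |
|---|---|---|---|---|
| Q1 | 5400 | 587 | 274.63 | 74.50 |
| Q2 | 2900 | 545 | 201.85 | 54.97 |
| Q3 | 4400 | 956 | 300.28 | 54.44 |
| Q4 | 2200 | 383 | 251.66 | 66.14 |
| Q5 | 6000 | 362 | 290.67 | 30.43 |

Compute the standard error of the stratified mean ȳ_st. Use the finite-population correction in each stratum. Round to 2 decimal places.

SE(ȳ_st) ≈ 1.03

V̂(ȳ_st) = Σ W_h² (1 − n_h/N_h) s_h²/n_h, with W_h = N_h/N and N = 20900:
  stratum Q1: (5400/20900)²·(1 − 587/5400)·74.50²/587 = 0.562589
  stratum Q2: (2900/20900)²·(1 − 545/2900)·54.97²/545 = 0.0866865
  stratum Q3: (4400/20900)²·(1 − 956/4400)·54.44²/956 = 0.107548
  stratum Q4: (2200/20900)²·(1 − 383/2200)·66.14²/383 = 0.104524
  stratum Q5: (6000/20900)²·(1 − 362/6000)·30.43²/362 = 0.198098
V̂(ȳ_st) = 1.05944
SE(ȳ_st) = √1.05944 = 1.02929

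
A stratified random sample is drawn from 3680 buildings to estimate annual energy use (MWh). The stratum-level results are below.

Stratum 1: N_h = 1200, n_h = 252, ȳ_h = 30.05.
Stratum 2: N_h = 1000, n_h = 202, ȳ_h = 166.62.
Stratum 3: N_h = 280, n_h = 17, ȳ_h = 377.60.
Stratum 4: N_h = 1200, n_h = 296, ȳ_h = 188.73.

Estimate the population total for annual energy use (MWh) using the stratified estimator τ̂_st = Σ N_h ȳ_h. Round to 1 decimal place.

τ̂_st ≈ 534884.0

τ̂_st = Σ N_h ȳ_h = 1200·30.05 + 1000·166.62 + 280·377.60 + 1200·188.73 = 534884.0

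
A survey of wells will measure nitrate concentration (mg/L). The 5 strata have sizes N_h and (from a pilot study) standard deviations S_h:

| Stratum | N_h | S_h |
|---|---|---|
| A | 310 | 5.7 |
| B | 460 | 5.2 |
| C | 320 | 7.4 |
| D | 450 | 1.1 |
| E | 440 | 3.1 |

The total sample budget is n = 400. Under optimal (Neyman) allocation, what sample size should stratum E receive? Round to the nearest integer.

65

Neyman allocation: n_h = n · N_h S_h / Σ N_i S_i, with n = 400.
  stratum A: N_h·S_h = 310·5.7 = 1767.00
  stratum B: N_h·S_h = 460·5.2 = 2392.00
  stratum C: N_h·S_h = 320·7.4 = 2368.00
  stratum D: N_h·S_h = 450·1.1 = 495.00
  stratum E: N_h·S_h = 440·3.1 = 1364.00
Σ N_h S_h = 8386.00
n for stratum E = 400·1364.00/8386.00 = 65.061 → 65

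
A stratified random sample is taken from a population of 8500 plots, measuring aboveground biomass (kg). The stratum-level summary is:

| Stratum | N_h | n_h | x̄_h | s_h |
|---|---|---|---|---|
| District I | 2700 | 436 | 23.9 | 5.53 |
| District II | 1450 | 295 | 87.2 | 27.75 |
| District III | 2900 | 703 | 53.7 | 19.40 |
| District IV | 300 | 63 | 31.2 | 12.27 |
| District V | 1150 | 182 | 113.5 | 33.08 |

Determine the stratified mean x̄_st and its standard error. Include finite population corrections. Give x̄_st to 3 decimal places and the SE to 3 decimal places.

x̄_st = Σ W_h x̄_h = (2700·23.9 + 1450·87.2 + 2900·53.7 + 300·31.2 + 1150·113.5)/8500 = 57.24529
V̂(x̄_st) = Σ W_h² (1 − n_h/N_h) s_h²/n_h, with W_h = N_h/N and N = 8500:
  stratum District I: (2700/8500)²·(1 − 436/2700)·5.53²/436 = 0.00593425
  stratum District II: (1450/8500)²·(1 − 295/1450)·27.75²/295 = 0.0605085
  stratum District III: (2900/8500)²·(1 − 703/2900)·19.40²/703 = 0.0472105
  stratum District IV: (300/8500)²·(1 − 63/300)·12.27²/63 = 0.00235169
  stratum District V: (1150/8500)²·(1 − 182/1150)·33.08²/182 = 0.0926392
V̂(x̄_st) = 0.208644
SE(x̄_st) = √0.208644 = 0.456776

x̄_st ≈ 57.245, SE ≈ 0.457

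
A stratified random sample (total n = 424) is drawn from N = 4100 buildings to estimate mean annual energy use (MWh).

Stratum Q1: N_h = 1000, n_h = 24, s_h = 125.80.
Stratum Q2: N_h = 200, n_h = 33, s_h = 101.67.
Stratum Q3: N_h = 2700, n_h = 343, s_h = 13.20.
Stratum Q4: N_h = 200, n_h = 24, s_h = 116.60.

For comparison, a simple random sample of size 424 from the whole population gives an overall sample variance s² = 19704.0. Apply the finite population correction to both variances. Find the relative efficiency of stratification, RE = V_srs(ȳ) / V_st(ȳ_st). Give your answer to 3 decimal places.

V̂(ȳ_st) = Σ W_h² (1 − n_h/N_h) s_h²/n_h, with W_h = N_h/N and N = 4100:
  stratum Q1: (1000/4100)²·(1 − 24/1000)·125.80²/24 = 38.2853
  stratum Q2: (200/4100)²·(1 − 33/200)·101.67²/33 = 0.622373
  stratum Q3: (2700/4100)²·(1 − 343/2700)·13.20²/343 = 0.192313
  stratum Q4: (200/4100)²·(1 − 24/200)·116.60²/24 = 1.18621
V_st = 40.2862
V_srs = (1 − 424/4100)·19704.0/424 = 41.6658
Relative efficiency = V_srs / V_st = 41.6658/40.2862 = 1.0342

RE ≈ 1.034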